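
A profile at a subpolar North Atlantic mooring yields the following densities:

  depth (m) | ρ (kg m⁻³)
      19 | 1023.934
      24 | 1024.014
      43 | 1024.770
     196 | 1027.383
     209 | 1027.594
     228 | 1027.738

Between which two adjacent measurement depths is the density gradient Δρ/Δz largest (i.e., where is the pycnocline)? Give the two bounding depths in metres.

24–43 m

Compute the density gradient over each adjacent pair:
  19–24 m: Δρ/Δz = 0.080/5 = 0.016 kg m⁻⁴
  24–43 m: Δρ/Δz = 0.756/19 = 0.040 kg m⁻⁴
  43–196 m: Δρ/Δz = 2.613/153 = 0.017 kg m⁻⁴
  196–209 m: Δρ/Δz = 0.211/13 = 0.016 kg m⁻⁴
  209–228 m: Δρ/Δz = 0.144/19 = 7.6 × 10⁻³ kg m⁻⁴
The largest gradient is in the 24–43 m interval — the pycnocline.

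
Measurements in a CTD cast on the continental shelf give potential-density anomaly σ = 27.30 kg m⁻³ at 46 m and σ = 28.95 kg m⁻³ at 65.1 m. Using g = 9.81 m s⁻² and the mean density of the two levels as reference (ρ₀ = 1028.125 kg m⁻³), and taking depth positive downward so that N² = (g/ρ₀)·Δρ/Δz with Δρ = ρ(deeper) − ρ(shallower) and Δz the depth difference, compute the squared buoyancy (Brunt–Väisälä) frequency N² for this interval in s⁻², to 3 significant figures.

8.24 × 10⁻⁴ s⁻²

Δρ = 1028.95 − 1027.30 = 1.65 kg m⁻³ over Δz = 65.1 − 46 = 19.1 m.
N² = (9.81/1028.125) × (1.65/19.1) = 8.2428 × 10⁻⁴ s⁻² ≈ 8.24 × 10⁻⁴ s⁻².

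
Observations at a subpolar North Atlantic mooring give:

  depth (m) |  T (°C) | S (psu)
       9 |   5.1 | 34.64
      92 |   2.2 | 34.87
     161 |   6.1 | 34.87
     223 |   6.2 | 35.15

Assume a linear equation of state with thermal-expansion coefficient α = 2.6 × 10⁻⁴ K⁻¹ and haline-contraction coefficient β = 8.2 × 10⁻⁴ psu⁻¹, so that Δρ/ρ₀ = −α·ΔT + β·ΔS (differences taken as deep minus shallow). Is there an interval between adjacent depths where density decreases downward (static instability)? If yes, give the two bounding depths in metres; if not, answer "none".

Evaluate Δρ/ρ₀ = −αΔT + βΔS across each adjacent pair:
  9–92 m: −αΔT+βΔS = −(2.6 × 10⁻⁴)(-2.9)+(8.2 × 10⁻⁴)(+0.23) = 9.4 × 10⁻⁴ → stable
  92–161 m: −αΔT+βΔS = −(2.6 × 10⁻⁴)(+3.9)+(8.2 × 10⁻⁴)(+0.00) = -1.0 × 10⁻³ → UNSTABLE
  161–223 m: −αΔT+βΔS = −(2.6 × 10⁻⁴)(+0.1)+(8.2 × 10⁻⁴)(+0.28) = 2.0 × 10⁻⁴ → stable
The 92–161 m interval has Δρ < 0: lighter water underlies denser water.

92–161 m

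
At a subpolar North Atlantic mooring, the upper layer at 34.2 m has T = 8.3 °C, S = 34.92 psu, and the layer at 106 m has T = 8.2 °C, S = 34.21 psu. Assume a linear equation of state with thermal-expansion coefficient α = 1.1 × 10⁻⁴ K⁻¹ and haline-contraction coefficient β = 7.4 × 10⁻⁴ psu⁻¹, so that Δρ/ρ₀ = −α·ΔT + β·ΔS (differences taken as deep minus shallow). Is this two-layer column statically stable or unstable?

ΔT = 8.2 − 8.3 = -0.1 K and ΔS = 34.21 − 34.92 = -0.71 psu (deep − shallow).
−αΔT = 1.10 × 10⁻⁵; βΔS = -5.254 × 10⁻⁴; sum Δρ/ρ₀ = -5.144 × 10⁻⁴.
Δρ/ρ₀ < 0, so Δρ < 0: deeper water is lighter → statically unstable; the column would overturn.

unstable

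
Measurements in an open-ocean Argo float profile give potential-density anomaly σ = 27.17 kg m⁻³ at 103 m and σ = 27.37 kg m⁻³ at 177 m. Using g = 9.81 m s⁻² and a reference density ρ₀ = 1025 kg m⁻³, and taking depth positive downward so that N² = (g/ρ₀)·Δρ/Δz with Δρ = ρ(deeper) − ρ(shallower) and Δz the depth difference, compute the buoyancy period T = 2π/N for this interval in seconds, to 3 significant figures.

1.24 × 10³ s

Δρ = 1027.37 − 1027.17 = 0.20 kg m⁻³ over Δz = 177 − 103 = 74 m.
N² = (9.81/1025) × (0.20/74) = 2.5867 × 10⁻⁵ s⁻².
N = √(2.5867 × 10⁻⁵) = 5.0860 × 10⁻³ rad s⁻¹, so T = 2π/N = 1.2354 × 10³ s ≈ 1.24 × 10³ s.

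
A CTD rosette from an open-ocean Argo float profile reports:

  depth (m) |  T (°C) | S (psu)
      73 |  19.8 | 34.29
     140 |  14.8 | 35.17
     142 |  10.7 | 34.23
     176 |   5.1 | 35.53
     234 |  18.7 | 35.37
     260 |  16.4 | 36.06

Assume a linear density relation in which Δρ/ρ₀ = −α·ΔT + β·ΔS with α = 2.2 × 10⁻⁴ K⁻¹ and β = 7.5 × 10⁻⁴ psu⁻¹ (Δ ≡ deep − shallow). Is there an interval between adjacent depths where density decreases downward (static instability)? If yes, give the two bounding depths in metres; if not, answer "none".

Evaluate Δρ/ρ₀ = −αΔT + βΔS across each adjacent pair:
  73–140 m: −αΔT+βΔS = −(2.2 × 10⁻⁴)(-5.0)+(7.5 × 10⁻⁴)(+0.88) = 1.8 × 10⁻³ → stable
  140–142 m: −αΔT+βΔS = −(2.2 × 10⁻⁴)(-4.1)+(7.5 × 10⁻⁴)(-0.94) = 2.0 × 10⁻⁴ → stable
  142–176 m: −αΔT+βΔS = −(2.2 × 10⁻⁴)(-5.6)+(7.5 × 10⁻⁴)(+1.30) = 2.2 × 10⁻³ → stable
  176–234 m: −αΔT+βΔS = −(2.2 × 10⁻⁴)(+13.6)+(7.5 × 10⁻⁴)(-0.16) = -3.1 × 10⁻³ → UNSTABLE
  234–260 m: −αΔT+βΔS = −(2.2 × 10⁻⁴)(-2.3)+(7.5 × 10⁻⁴)(+0.69) = 1.0 × 10⁻³ → stable
The 176–234 m interval has Δρ < 0: lighter water underlies denser water.

176–234 m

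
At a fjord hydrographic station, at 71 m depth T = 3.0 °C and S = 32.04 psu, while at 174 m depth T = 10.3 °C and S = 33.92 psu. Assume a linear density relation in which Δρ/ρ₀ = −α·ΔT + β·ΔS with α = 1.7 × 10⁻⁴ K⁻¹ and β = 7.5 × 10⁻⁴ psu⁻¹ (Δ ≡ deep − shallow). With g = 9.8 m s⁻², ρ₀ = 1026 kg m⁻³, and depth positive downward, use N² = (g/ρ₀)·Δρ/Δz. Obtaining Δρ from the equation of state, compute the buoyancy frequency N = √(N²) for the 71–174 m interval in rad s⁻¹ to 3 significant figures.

4.01 × 10⁻³ rad s⁻¹

ΔT = +7.3 K, ΔS = +1.88 psu (deep − shallow).
Δρ/ρ₀ = −αΔT + βΔS = -1.241 × 10⁻³ + 1.41 × 10⁻³ = 1.69 × 10⁻⁴, so Δρ ≈ 0.1734 kg m⁻³.
N² = (g/ρ₀)·Δρ/Δz = g·(Δρ/ρ₀)/Δz = 9.8 × 1.69 × 10⁻⁴ / 103 = 1.6080 × 10⁻⁵ s⁻².
N = √(1.6080 × 10⁻⁵) = 4.0100 × 10⁻³ rad s⁻¹ ≈ 4.01 × 10⁻³ rad s⁻¹.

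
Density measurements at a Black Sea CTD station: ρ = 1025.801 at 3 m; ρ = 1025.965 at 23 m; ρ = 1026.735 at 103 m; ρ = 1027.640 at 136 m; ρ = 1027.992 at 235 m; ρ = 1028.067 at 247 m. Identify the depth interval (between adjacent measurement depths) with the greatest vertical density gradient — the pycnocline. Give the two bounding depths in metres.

Compute the density gradient over each adjacent pair:
  3–23 m: Δρ/Δz = 0.164/20 = 8.2 × 10⁻³ kg m⁻⁴
  23–103 m: Δρ/Δz = 0.770/80 = 9.6 × 10⁻³ kg m⁻⁴
  103–136 m: Δρ/Δz = 0.905/33 = 0.027 kg m⁻⁴
  136–235 m: Δρ/Δz = 0.352/99 = 3.6 × 10⁻³ kg m⁻⁴
  235–247 m: Δρ/Δz = 0.075/12 = 6.2 × 10⁻³ kg m⁻⁴
The largest gradient is in the 103–136 m interval — the pycnocline.

103–136 m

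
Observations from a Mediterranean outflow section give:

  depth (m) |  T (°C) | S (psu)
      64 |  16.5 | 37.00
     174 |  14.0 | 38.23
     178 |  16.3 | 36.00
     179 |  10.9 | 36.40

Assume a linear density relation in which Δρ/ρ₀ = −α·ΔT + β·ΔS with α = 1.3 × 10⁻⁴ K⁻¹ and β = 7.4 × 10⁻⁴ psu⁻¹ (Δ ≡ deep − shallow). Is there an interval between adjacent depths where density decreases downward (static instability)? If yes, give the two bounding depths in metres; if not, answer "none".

Evaluate Δρ/ρ₀ = −αΔT + βΔS across each adjacent pair:
  64–174 m: −αΔT+βΔS = −(1.3 × 10⁻⁴)(-2.5)+(7.4 × 10⁻⁴)(+1.23) = 1.2 × 10⁻³ → stable
  174–178 m: −αΔT+βΔS = −(1.3 × 10⁻⁴)(+2.3)+(7.4 × 10⁻⁴)(-2.23) = -1.9 × 10⁻³ → UNSTABLE
  178–179 m: −αΔT+βΔS = −(1.3 × 10⁻⁴)(-5.4)+(7.4 × 10⁻⁴)(+0.40) = 1.0 × 10⁻³ → stable
The 174–178 m interval has Δρ < 0: lighter water underlies denser water.

174–178 m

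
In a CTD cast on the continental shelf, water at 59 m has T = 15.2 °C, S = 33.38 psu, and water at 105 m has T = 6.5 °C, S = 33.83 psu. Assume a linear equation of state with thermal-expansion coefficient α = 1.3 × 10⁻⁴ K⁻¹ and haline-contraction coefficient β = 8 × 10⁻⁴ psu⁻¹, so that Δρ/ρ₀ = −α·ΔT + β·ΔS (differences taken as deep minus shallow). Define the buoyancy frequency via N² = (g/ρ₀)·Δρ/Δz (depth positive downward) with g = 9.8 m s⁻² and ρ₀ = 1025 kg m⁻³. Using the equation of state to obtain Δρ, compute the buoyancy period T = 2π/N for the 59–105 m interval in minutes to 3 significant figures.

ΔT = -8.7 K, ΔS = +0.45 psu (deep − shallow).
Δρ/ρ₀ = −αΔT + βΔS = 1.131 × 10⁻³ + 3.60 × 10⁻⁴ = 1.491 × 10⁻³, so Δρ ≈ 1.528 kg m⁻³.
N² = (g/ρ₀)·Δρ/Δz = g·(Δρ/ρ₀)/Δz = 9.8 × 1.491 × 10⁻³ / 46 = 3.1765 × 10⁻⁴ s⁻².
N = √(3.1765 × 10⁻⁴) = 0.017823 rad s⁻¹ → T = 2π/N = 352.53 s = 5.8755 min ≈ 5.88 min.

5.88 min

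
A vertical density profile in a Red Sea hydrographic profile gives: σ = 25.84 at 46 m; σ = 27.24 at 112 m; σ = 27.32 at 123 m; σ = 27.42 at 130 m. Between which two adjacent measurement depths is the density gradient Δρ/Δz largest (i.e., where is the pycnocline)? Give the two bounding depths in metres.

Compute the density gradient over each adjacent pair:
  46–112 m: Δρ/Δz = 1.40/66 = 0.021 kg m⁻⁴
  112–123 m: Δρ/Δz = 0.08/11 = 7.3 × 10⁻³ kg m⁻⁴
  123–130 m: Δρ/Δz = 0.10/7 = 0.014 kg m⁻⁴
The largest gradient is in the 46–112 m interval — the pycnocline.

46–112 m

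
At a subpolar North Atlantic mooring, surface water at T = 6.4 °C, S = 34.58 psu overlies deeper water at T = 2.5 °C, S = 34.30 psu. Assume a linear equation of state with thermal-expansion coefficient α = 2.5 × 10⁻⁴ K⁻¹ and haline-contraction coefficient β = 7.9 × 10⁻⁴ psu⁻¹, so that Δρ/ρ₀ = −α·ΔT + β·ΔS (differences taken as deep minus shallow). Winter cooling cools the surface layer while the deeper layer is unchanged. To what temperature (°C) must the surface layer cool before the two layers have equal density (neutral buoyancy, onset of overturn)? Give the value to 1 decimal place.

Neutral buoyancy requires Δρ = 0, i.e. −α(T_deep − T_surf′) + β(S_deep − S_surf) = 0.
T_surf′ = T_deep − (β/α)·ΔS = 2.5 − (7.9 × 10⁻⁴/2.5 × 10⁻⁴)·(-0.28) = 3.385 °C.
Cooling required: 6.4 − (3.385) = 3.015 °C.

3.4 °C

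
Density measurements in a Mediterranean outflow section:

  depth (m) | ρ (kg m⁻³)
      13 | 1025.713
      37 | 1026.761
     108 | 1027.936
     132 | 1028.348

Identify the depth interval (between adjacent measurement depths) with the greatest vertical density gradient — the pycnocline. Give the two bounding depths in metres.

Compute the density gradient over each adjacent pair:
  13–37 m: Δρ/Δz = 1.048/24 = 0.044 kg m⁻⁴
  37–108 m: Δρ/Δz = 1.175/71 = 0.017 kg m⁻⁴
  108–132 m: Δρ/Δz = 0.412/24 = 0.017 kg m⁻⁴
The largest gradient is in the 13–37 m interval — the pycnocline.

13–37 m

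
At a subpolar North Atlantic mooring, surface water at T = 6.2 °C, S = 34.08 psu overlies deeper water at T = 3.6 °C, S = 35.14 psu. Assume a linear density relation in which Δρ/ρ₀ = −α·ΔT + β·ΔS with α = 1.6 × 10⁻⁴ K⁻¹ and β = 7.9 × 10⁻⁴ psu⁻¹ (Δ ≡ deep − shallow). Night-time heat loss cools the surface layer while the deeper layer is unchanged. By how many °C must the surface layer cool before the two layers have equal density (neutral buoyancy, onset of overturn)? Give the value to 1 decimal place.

Neutral buoyancy requires Δρ = 0, i.e. −α(T_deep − T_surf′) + β(S_deep − S_surf) = 0.
T_surf′ = T_deep − (β/α)·ΔS = 3.6 − (7.9 × 10⁻⁴/1.6 × 10⁻⁴)·(+1.06) = -1.634 °C.
Cooling required: 6.2 − (-1.634) = 7.834 °C.

7.8 °C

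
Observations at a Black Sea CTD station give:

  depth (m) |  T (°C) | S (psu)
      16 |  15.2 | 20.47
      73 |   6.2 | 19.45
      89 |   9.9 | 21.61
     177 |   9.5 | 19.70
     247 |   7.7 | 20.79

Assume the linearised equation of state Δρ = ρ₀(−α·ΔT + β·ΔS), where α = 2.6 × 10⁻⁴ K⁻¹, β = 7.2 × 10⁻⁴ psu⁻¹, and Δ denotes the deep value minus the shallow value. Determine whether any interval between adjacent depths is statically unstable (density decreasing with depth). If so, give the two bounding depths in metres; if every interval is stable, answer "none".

Evaluate Δρ/ρ₀ = −αΔT + βΔS across each adjacent pair:
  16–73 m: −αΔT+βΔS = −(2.6 × 10⁻⁴)(-9.0)+(7.2 × 10⁻⁴)(-1.02) = 1.6 × 10⁻³ → stable
  73–89 m: −αΔT+βΔS = −(2.6 × 10⁻⁴)(+3.7)+(7.2 × 10⁻⁴)(+2.16) = 5.9 × 10⁻⁴ → stable
  89–177 m: −αΔT+βΔS = −(2.6 × 10⁻⁴)(-0.4)+(7.2 × 10⁻⁴)(-1.91) = -1.3 × 10⁻³ → UNSTABLE
  177–247 m: −αΔT+βΔS = −(2.6 × 10⁻⁴)(-1.8)+(7.2 × 10⁻⁴)(+1.09) = 1.3 × 10⁻³ → stable
The 89–177 m interval has Δρ < 0: lighter water underlies denser water.

89–177 m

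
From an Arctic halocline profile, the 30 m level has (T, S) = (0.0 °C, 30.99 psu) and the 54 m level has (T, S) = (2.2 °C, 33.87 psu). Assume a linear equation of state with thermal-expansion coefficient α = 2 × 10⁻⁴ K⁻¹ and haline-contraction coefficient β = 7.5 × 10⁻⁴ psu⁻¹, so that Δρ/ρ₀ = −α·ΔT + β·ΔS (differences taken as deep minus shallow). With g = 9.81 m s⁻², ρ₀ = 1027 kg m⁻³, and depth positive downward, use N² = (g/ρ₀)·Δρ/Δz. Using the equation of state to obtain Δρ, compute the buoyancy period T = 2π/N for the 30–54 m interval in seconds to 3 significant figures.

ΔT = +2.2 K, ΔS = +2.88 psu (deep − shallow).
Δρ/ρ₀ = −αΔT + βΔS = -4.40 × 10⁻⁴ + 2.16 × 10⁻³ = 1.72 × 10⁻³, so Δρ ≈ 1.766 kg m⁻³.
N² = (g/ρ₀)·Δρ/Δz = g·(Δρ/ρ₀)/Δz = 9.81 × 1.72 × 10⁻³ / 24 = 7.0305 × 10⁻⁴ s⁻².
N = √(7.0305 × 10⁻⁴) = 0.026515 rad s⁻¹ → T = 2π/N = 236.97 s ≈ 237 s.

237 s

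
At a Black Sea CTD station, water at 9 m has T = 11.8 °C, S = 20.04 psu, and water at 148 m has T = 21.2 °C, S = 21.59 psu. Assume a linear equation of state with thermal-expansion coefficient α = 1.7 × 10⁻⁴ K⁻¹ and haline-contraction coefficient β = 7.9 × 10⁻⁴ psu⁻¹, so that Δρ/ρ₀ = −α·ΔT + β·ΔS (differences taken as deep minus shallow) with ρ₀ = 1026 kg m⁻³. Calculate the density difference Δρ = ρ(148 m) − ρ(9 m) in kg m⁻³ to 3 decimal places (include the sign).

ΔT = +9.4 K, ΔS = +1.55 psu (deep − shallow).
Δρ/ρ₀ = −(1.7 × 10⁻⁴)(+9.4) + (7.9 × 10⁻⁴)(+1.55) = -3.735 × 10⁻⁴.
Δρ = 1026 × (-3.735 × 10⁻⁴) = -0.383 kg m⁻³.
Negative Δρ: lighter below, statically unstable.

-0.383 kg m⁻³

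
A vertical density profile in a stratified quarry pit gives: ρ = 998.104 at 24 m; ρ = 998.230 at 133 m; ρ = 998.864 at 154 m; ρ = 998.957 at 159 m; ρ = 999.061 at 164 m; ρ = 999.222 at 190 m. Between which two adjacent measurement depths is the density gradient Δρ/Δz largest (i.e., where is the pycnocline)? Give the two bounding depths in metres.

Compute the density gradient over each adjacent pair:
  24–133 m: Δρ/Δz = 0.126/109 = 1.2 × 10⁻³ kg m⁻⁴
  133–154 m: Δρ/Δz = 0.634/21 = 0.030 kg m⁻⁴
  154–159 m: Δρ/Δz = 0.093/5 = 0.019 kg m⁻⁴
  159–164 m: Δρ/Δz = 0.104/5 = 0.021 kg m⁻⁴
  164–190 m: Δρ/Δz = 0.161/26 = 6.2 × 10⁻³ kg m⁻⁴
The largest gradient is in the 133–154 m interval — the pycnocline.

133–154 m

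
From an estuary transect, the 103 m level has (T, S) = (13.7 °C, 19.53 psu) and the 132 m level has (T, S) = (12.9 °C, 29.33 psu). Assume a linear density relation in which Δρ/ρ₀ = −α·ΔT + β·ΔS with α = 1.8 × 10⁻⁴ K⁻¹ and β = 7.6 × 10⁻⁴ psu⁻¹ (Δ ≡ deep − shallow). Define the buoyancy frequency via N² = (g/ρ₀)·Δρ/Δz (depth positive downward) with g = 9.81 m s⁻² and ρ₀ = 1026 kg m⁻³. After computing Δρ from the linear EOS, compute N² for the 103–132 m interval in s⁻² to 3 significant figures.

ΔT = -0.8 K, ΔS = +9.80 psu (deep − shallow).
Δρ/ρ₀ = −αΔT + βΔS = 1.44 × 10⁻⁴ + 7.448 × 10⁻³ = 7.592 × 10⁻³, so Δρ ≈ 7.789 kg m⁻³.
N² = (g/ρ₀)·Δρ/Δz = g·(Δρ/ρ₀)/Δz = 9.81 × 7.592 × 10⁻³ / 29 = 2.5682 × 10⁻³ s⁻² ≈ 2.57 × 10⁻³ s⁻².

2.57 × 10⁻³ s⁻²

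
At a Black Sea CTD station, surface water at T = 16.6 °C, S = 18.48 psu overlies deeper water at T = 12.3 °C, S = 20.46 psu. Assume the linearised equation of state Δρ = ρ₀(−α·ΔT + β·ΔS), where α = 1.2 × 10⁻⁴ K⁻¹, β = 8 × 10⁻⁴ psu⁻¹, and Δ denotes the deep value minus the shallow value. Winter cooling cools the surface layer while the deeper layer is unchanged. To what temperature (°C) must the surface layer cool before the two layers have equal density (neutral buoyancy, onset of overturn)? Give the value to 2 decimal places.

Neutral buoyancy requires Δρ = 0, i.e. −α(T_deep − T_surf′) + β(S_deep − S_surf) = 0.
T_surf′ = T_deep − (β/α)·ΔS = 12.3 − (8 × 10⁻⁴/1.2 × 10⁻⁴)·(+1.98) = -0.9000 °C.
Cooling required: 16.6 − (-0.9000) = 17.5000 °C.

-0.90 °C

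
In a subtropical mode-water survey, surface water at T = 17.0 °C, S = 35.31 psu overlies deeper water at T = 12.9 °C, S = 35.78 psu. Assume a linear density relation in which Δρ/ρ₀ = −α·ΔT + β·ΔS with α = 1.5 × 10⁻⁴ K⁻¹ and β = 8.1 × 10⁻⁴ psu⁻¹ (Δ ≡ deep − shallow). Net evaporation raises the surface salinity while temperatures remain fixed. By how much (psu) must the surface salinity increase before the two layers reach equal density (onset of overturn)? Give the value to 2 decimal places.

1.23 psu

Neutral buoyancy requires −α(T_deep − T_surf) + β(S_deep − S_surf′) = 0.
S_surf′ = S_deep − (α/β)·ΔT = 35.78 − (1.5 × 10⁻⁴/8.1 × 10⁻⁴)·(-4.1) = 36.5393 psu.
Increase required: 36.5393 − 35.31 = 1.2293 psu.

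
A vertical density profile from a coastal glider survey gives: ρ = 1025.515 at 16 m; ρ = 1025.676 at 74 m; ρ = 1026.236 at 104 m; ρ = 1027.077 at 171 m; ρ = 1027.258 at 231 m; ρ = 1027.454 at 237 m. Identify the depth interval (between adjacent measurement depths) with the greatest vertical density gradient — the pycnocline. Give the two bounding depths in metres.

231–237 m

Compute the density gradient over each adjacent pair:
  16–74 m: Δρ/Δz = 0.161/58 = 2.8 × 10⁻³ kg m⁻⁴
  74–104 m: Δρ/Δz = 0.560/30 = 0.019 kg m⁻⁴
  104–171 m: Δρ/Δz = 0.841/67 = 0.013 kg m⁻⁴
  171–231 m: Δρ/Δz = 0.181/60 = 3.0 × 10⁻³ kg m⁻⁴
  231–237 m: Δρ/Δz = 0.196/6 = 0.033 kg m⁻⁴
The largest gradient is in the 231–237 m interval — the pycnocline.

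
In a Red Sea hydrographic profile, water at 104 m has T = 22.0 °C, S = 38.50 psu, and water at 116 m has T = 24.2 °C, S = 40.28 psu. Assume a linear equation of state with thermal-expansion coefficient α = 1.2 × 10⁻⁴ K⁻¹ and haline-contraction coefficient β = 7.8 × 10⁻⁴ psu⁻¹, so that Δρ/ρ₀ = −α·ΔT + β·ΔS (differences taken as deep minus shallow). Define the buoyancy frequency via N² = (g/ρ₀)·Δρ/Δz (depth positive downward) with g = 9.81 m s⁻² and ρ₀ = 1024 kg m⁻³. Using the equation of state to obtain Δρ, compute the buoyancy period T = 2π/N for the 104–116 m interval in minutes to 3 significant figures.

ΔT = +2.2 K, ΔS = +1.78 psu (deep − shallow).
Δρ/ρ₀ = −αΔT + βΔS = -2.64 × 10⁻⁴ + 1.3884 × 10⁻³ = 1.1244 × 10⁻³, so Δρ ≈ 1.151 kg m⁻³.
N² = (g/ρ₀)·Δρ/Δz = g·(Δρ/ρ₀)/Δz = 9.81 × 1.1244 × 10⁻³ / 12 = 9.1920 × 10⁻⁴ s⁻².
N = √(9.1920 × 10⁻⁴) = 0.030318 rad s⁻¹ → T = 2π/N = 207.24 s = 3.4540 min ≈ 3.45 min.

3.45 min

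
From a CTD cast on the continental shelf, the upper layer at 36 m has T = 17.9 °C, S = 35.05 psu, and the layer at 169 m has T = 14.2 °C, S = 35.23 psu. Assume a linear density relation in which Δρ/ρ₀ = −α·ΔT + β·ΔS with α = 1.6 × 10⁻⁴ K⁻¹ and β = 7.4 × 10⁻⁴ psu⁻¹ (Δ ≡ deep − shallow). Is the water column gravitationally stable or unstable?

stable

ΔT = 14.2 − 17.9 = -3.7 K and ΔS = 35.23 − 35.05 = +0.18 psu (deep − shallow).
−αΔT = 5.92 × 10⁻⁴; βΔS = 1.332 × 10⁻⁴; sum Δρ/ρ₀ = 7.252 × 10⁻⁴.
Δρ/ρ₀ > 0, so Δρ > 0: deeper water is denser → statically stable.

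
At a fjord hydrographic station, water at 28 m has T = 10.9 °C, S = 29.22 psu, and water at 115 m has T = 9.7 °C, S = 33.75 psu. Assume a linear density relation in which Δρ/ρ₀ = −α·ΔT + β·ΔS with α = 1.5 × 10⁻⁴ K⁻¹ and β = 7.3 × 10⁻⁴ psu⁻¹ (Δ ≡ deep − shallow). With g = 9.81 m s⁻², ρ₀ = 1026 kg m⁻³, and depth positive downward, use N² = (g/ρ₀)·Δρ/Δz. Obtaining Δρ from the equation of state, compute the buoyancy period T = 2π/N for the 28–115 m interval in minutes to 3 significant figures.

5.28 min

ΔT = -1.2 K, ΔS = +4.53 psu (deep − shallow).
Δρ/ρ₀ = −αΔT + βΔS = 1.80 × 10⁻⁴ + 3.3069 × 10⁻³ = 3.4869 × 10⁻³, so Δρ ≈ 3.578 kg m⁻³.
N² = (g/ρ₀)·Δρ/Δz = g·(Δρ/ρ₀)/Δz = 9.81 × 3.4869 × 10⁻³ / 87 = 3.9318 × 10⁻⁴ s⁻².
N = √(3.9318 × 10⁻⁴) = 0.019829 rad s⁻¹ → T = 2π/N = 316.87 s = 5.2812 min ≈ 5.28 min.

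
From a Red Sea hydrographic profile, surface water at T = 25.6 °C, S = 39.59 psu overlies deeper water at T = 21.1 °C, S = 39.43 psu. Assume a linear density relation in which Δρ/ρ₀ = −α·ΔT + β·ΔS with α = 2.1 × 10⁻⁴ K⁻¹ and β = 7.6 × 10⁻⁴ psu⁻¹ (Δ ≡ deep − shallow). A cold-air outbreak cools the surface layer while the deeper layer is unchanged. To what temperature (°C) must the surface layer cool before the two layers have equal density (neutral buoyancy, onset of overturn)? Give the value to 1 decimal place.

21.7 °C

Neutral buoyancy requires Δρ = 0, i.e. −α(T_deep − T_surf′) + β(S_deep − S_surf) = 0.
T_surf′ = T_deep − (β/α)·ΔS = 21.1 − (7.6 × 10⁻⁴/2.1 × 10⁻⁴)·(-0.16) = 21.679 °C.
Cooling required: 25.6 − (21.679) = 3.921 °C.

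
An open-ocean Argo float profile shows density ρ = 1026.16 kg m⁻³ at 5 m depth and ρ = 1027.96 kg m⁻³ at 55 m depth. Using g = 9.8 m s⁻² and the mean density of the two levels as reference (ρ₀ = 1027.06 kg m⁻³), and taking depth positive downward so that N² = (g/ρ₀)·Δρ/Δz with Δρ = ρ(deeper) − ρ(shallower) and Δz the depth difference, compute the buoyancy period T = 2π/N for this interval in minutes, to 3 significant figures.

Δρ = 1027.96 − 1026.16 = 1.80 kg m⁻³ over Δz = 55 − 5 = 50 m.
N² = (9.8/1027.06) × (1.80/50) = 3.4350 × 10⁻⁴ s⁻².
N = √(3.4350 × 10⁻⁴) = 0.018534 rad s⁻¹, so T = 2π/N = 339.01 s = 5.6502 min ≈ 5.65 min.

5.65 min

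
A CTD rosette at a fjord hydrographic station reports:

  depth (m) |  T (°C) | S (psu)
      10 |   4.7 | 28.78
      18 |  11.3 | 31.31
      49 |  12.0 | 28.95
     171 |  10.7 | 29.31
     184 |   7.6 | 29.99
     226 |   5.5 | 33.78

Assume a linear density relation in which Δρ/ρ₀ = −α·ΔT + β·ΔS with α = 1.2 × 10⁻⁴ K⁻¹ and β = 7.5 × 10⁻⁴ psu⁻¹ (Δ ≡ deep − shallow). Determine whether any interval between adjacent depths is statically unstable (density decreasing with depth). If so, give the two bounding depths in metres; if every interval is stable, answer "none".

18–49 m

Evaluate Δρ/ρ₀ = −αΔT + βΔS across each adjacent pair:
  10–18 m: −αΔT+βΔS = −(1.2 × 10⁻⁴)(+6.6)+(7.5 × 10⁻⁴)(+2.53) = 1.1 × 10⁻³ → stable
  18–49 m: −αΔT+βΔS = −(1.2 × 10⁻⁴)(+0.7)+(7.5 × 10⁻⁴)(-2.36) = -1.9 × 10⁻³ → UNSTABLE
  49–171 m: −αΔT+βΔS = −(1.2 × 10⁻⁴)(-1.3)+(7.5 × 10⁻⁴)(+0.36) = 4.3 × 10⁻⁴ → stable
  171–184 m: −αΔT+βΔS = −(1.2 × 10⁻⁴)(-3.1)+(7.5 × 10⁻⁴)(+0.68) = 8.8 × 10⁻⁴ → stable
  184–226 m: −αΔT+βΔS = −(1.2 × 10⁻⁴)(-2.1)+(7.5 × 10⁻⁴)(+3.79) = 3.1 × 10⁻³ → stable
The 18–49 m interval has Δρ < 0: lighter water underlies denser water.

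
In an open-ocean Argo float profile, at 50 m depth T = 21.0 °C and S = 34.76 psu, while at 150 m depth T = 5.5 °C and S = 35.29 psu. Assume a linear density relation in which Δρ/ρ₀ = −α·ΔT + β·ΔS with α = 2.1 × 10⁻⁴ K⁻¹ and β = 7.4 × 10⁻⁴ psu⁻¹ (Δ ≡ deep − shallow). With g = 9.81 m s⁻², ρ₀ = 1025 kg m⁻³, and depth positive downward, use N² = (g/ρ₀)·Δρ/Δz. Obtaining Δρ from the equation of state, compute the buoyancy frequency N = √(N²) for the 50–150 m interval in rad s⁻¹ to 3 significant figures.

0.0189 rad s⁻¹

ΔT = -15.5 K, ΔS = +0.53 psu (deep − shallow).
Δρ/ρ₀ = −αΔT + βΔS = 3.255 × 10⁻³ + 3.922 × 10⁻⁴ = 3.6472 × 10⁻³, so Δρ ≈ 3.738 kg m⁻³.
N² = (g/ρ₀)·Δρ/Δz = g·(Δρ/ρ₀)/Δz = 9.81 × 3.6472 × 10⁻³ / 100 = 3.5779 × 10⁻⁴ s⁻².
N = √(3.5779 × 10⁻⁴) = 0.018915 rad s⁻¹ ≈ 0.0189 rad s⁻¹.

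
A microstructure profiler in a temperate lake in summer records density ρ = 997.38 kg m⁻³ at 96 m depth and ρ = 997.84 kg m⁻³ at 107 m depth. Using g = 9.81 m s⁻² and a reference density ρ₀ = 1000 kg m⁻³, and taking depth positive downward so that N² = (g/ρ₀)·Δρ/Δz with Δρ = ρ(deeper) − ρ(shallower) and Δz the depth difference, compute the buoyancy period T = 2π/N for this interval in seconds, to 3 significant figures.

Δρ = 997.84 − 997.38 = 0.46 kg m⁻³ over Δz = 107 − 96 = 11 m.
N² = (9.81/1000) × (0.46/11) = 4.1024 × 10⁻⁴ s⁻².
N = √(4.1024 × 10⁻⁴) = 0.020254 rad s⁻¹, so T = 2π/N = 310.22 s ≈ 310 s.
Since Δρ > 0 the layer is stably stratified.

310 s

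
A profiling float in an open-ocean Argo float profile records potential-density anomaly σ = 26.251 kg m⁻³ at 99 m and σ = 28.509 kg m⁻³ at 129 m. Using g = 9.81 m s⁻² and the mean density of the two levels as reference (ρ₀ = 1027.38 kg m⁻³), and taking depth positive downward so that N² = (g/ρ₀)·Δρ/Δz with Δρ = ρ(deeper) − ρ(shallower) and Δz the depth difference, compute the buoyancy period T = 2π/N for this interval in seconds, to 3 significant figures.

Δρ = 1028.509 − 1026.251 = 2.258 kg m⁻³ over Δz = 129 − 99 = 30 m.
N² = (9.81/1027.38) × (2.258/30) = 7.1869 × 10⁻⁴ s⁻².
N = √(7.1869 × 10⁻⁴) = 0.026808 rad s⁻¹, so T = 2π/N = 234.38 s ≈ 234 s.

234 s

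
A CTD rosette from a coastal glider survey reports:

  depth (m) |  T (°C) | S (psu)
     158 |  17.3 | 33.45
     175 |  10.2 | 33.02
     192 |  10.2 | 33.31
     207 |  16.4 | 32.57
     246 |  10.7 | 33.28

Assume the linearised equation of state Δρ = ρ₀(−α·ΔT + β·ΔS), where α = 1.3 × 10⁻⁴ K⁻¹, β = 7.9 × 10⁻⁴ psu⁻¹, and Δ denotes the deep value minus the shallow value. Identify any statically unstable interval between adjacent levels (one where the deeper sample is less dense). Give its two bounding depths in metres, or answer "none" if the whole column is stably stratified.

Evaluate Δρ/ρ₀ = −αΔT + βΔS across each adjacent pair:
  158–175 m: −αΔT+βΔS = −(1.3 × 10⁻⁴)(-7.1)+(7.9 × 10⁻⁴)(-0.43) = 5.8 × 10⁻⁴ → stable
  175–192 m: −αΔT+βΔS = −(1.3 × 10⁻⁴)(+0.0)+(7.9 × 10⁻⁴)(+0.29) = 2.3 × 10⁻⁴ → stable
  192–207 m: −αΔT+βΔS = −(1.3 × 10⁻⁴)(+6.2)+(7.9 × 10⁻⁴)(-0.74) = -1.4 × 10⁻³ → UNSTABLE
  207–246 m: −αΔT+βΔS = −(1.3 × 10⁻⁴)(-5.7)+(7.9 × 10⁻⁴)(+0.71) = 1.3 × 10⁻³ → stable
The 192–207 m interval has Δρ < 0: lighter water underlies denser water.

192–207 m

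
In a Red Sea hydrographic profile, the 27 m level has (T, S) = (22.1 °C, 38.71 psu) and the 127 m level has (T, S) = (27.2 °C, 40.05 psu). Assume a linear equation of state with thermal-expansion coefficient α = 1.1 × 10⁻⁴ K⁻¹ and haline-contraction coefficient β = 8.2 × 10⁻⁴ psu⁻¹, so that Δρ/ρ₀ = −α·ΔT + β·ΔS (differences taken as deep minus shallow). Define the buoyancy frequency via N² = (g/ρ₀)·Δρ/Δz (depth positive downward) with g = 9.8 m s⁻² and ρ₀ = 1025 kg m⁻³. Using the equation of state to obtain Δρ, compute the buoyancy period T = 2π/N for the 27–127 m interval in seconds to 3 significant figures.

ΔT = +5.1 K, ΔS = +1.34 psu (deep − shallow).
Δρ/ρ₀ = −αΔT + βΔS = -5.61 × 10⁻⁴ + 1.0988 × 10⁻³ = 5.378 × 10⁻⁴, so Δρ ≈ 0.5512 kg m⁻³.
N² = (g/ρ₀)·Δρ/Δz = g·(Δρ/ρ₀)/Δz = 9.8 × 5.378 × 10⁻⁴ / 100 = 5.2704 × 10⁻⁵ s⁻².
N = √(5.2704 × 10⁻⁵) = 7.2598 × 10⁻³ rad s⁻¹ → T = 2π/N = 865.48 s ≈ 865 s.

865 s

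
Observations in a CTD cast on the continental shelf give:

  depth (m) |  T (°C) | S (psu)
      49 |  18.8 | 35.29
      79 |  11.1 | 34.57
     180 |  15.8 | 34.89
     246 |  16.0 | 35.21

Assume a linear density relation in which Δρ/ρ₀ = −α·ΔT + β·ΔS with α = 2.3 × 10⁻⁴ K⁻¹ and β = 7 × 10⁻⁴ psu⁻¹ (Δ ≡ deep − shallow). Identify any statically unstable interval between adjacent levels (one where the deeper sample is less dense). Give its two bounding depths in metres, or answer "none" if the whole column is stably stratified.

79–180 m

Evaluate Δρ/ρ₀ = −αΔT + βΔS across each adjacent pair:
  49–79 m: −αΔT+βΔS = −(2.3 × 10⁻⁴)(-7.7)+(7 × 10⁻⁴)(-0.72) = 1.3 × 10⁻³ → stable
  79–180 m: −αΔT+βΔS = −(2.3 × 10⁻⁴)(+4.7)+(7 × 10⁻⁴)(+0.32) = -8.6 × 10⁻⁴ → UNSTABLE
  180–246 m: −αΔT+βΔS = −(2.3 × 10⁻⁴)(+0.2)+(7 × 10⁻⁴)(+0.32) = 1.8 × 10⁻⁴ → stable
The 79–180 m interval has Δρ < 0: lighter water underlies denser water.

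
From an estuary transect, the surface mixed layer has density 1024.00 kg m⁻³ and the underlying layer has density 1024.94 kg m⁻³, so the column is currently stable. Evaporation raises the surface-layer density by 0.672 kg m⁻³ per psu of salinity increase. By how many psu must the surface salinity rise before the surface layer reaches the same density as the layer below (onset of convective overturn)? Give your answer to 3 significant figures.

1.40 psu

Density deficit of the surface layer: 1024.94 − 1024.00 = 0.94 kg m⁻³.
Required change = 0.94 / 0.672 = 1.40 psu.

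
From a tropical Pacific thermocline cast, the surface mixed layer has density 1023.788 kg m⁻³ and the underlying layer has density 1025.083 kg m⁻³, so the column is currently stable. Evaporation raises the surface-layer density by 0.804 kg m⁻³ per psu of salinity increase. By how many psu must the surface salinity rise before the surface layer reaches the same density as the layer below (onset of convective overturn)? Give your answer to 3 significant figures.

Density deficit of the surface layer: 1025.083 − 1023.788 = 1.295 kg m⁻³.
Required change = 1.295 / 0.804 = 1.61 psu.

1.61 psu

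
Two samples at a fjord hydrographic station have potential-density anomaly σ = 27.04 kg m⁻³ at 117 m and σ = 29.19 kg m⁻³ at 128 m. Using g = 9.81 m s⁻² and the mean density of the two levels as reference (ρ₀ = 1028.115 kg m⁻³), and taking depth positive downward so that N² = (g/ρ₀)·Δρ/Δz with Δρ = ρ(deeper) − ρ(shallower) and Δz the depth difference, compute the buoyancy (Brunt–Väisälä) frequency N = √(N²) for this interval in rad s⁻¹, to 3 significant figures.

Δρ = 1029.19 − 1027.04 = 2.15 kg m⁻³ over Δz = 128 − 117 = 11 m.
N² = (9.81/1028.115) × (2.15/11) = 1.8650 × 10⁻³ s⁻².
N = √(1.8650 × 10⁻³) = 0.043186 rad s⁻¹ ≈ 0.0432 rad s⁻¹.

0.0432 rad s⁻¹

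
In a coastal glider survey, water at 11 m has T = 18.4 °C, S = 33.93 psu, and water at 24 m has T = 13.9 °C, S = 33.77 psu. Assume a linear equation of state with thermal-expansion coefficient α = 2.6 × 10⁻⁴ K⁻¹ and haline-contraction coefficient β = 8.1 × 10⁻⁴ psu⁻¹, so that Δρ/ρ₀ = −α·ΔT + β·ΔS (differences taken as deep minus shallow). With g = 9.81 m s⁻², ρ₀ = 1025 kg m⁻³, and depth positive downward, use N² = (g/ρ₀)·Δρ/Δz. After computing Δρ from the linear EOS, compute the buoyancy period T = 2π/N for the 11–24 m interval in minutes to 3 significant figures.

ΔT = -4.5 K, ΔS = -0.16 psu (deep − shallow).
Δρ/ρ₀ = −αΔT + βΔS = 1.17 × 10⁻³ − 1.296 × 10⁻⁴ = 1.0404 × 10⁻³, so Δρ ≈ 1.066 kg m⁻³.
N² = (g/ρ₀)·Δρ/Δz = g·(Δρ/ρ₀)/Δz = 9.81 × 1.0404 × 10⁻³ / 13 = 7.8510 × 10⁻⁴ s⁻².
N = √(7.8510 × 10⁻⁴) = 0.028020 rad s⁻¹ → T = 2π/N = 224.24 s = 3.7373 min ≈ 3.74 min.

3.74 min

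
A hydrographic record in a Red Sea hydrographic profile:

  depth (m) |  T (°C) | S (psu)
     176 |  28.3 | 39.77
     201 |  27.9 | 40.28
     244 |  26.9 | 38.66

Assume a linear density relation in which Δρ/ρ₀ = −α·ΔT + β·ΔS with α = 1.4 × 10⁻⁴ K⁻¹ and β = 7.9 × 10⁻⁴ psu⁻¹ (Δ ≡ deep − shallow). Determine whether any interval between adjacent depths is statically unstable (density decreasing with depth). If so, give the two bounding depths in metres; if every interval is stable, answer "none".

Evaluate Δρ/ρ₀ = −αΔT + βΔS across each adjacent pair:
  176–201 m: −αΔT+βΔS = −(1.4 × 10⁻⁴)(-0.4)+(7.9 × 10⁻⁴)(+0.51) = 4.6 × 10⁻⁴ → stable
  201–244 m: −αΔT+βΔS = −(1.4 × 10⁻⁴)(-1.0)+(7.9 × 10⁻⁴)(-1.62) = -1.1 × 10⁻³ → UNSTABLE
The 201–244 m interval has Δρ < 0: lighter water underlies denser water.

201–244 m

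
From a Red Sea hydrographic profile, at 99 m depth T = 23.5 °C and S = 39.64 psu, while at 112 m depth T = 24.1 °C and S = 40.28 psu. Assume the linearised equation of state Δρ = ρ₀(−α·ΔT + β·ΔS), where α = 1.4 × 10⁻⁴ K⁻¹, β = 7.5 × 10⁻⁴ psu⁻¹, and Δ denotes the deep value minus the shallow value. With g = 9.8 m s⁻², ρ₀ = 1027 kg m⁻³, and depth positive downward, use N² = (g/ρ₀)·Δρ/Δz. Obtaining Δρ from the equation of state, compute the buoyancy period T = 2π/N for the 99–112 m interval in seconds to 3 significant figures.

364 s

ΔT = +0.6 K, ΔS = +0.64 psu (deep − shallow).
Δρ/ρ₀ = −αΔT + βΔS = -8.40 × 10⁻⁵ + 4.80 × 10⁻⁴ = 3.96 × 10⁻⁴, so Δρ ≈ 0.4067 kg m⁻³.
N² = (g/ρ₀)·Δρ/Δz = g·(Δρ/ρ₀)/Δz = 9.8 × 3.96 × 10⁻⁴ / 13 = 2.9852 × 10⁻⁴ s⁻².
N = √(2.9852 × 10⁻⁴) = 0.017278 rad s⁻¹ → T = 2π/N = 363.65 s ≈ 364 s.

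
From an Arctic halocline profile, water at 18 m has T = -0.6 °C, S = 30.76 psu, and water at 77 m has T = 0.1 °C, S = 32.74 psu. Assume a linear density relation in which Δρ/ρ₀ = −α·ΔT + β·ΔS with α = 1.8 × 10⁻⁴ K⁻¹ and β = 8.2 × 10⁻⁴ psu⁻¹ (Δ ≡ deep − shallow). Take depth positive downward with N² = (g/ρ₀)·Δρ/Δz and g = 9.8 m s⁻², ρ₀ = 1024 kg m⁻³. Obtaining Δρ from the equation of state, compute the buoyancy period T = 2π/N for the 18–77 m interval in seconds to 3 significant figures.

ΔT = +0.7 K, ΔS = +1.98 psu (deep − shallow).
Δρ/ρ₀ = −αΔT + βΔS = -1.26 × 10⁻⁴ + 1.6236 × 10⁻³ = 1.4976 × 10⁻³, so Δρ ≈ 1.534 kg m⁻³.
N² = (g/ρ₀)·Δρ/Δz = g·(Δρ/ρ₀)/Δz = 9.8 × 1.4976 × 10⁻³ / 59 = 2.4875 × 10⁻⁴ s⁻².
N = √(2.4875 × 10⁻⁴) = 0.015772 rad s⁻¹ → T = 2π/N = 398.38 s ≈ 398 s.

398 s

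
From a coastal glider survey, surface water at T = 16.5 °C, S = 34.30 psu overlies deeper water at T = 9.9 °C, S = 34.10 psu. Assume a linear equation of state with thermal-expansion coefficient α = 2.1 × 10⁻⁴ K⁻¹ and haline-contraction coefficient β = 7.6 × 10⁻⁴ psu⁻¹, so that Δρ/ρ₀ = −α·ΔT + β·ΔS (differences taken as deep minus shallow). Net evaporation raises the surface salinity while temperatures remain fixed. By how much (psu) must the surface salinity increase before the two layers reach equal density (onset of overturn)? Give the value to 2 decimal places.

Neutral buoyancy requires −α(T_deep − T_surf) + β(S_deep − S_surf′) = 0.
S_surf′ = S_deep − (α/β)·ΔT = 34.10 − (2.1 × 10⁻⁴/7.6 × 10⁻⁴)·(-6.6) = 35.9237 psu.
Increase required: 35.9237 − 34.30 = 1.6237 psu.

1.62 psu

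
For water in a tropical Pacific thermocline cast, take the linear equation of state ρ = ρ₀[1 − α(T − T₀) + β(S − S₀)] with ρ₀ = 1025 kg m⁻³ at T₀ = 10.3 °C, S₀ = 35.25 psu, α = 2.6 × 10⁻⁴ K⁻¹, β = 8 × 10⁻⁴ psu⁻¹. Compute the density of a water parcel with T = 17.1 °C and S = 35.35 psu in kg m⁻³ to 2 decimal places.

T − T₀ = +6.8 K, S − S₀ = +0.10 psu.
Bracket = 1 − α·(+6.8) + β·(+0.10) = 1 + (-1.688 × 10⁻³) = 0.9983120.
ρ = 1025 × 0.9983120 = 1023.27 kg m⁻³.

1023.27 kg m⁻³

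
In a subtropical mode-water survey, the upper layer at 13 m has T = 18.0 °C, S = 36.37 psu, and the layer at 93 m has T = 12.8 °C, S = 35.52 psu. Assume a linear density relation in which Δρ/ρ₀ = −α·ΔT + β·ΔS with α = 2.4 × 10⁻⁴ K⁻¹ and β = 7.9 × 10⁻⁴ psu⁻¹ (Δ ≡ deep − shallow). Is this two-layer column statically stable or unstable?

ΔT = 12.8 − 18.0 = -5.2 K and ΔS = 35.52 − 36.37 = -0.85 psu (deep − shallow).
−αΔT = 1.248 × 10⁻³; βΔS = -6.715 × 10⁻⁴; sum Δρ/ρ₀ = 5.765 × 10⁻⁴.
Δρ/ρ₀ > 0, so Δρ > 0: deeper water is denser → statically stable.

stable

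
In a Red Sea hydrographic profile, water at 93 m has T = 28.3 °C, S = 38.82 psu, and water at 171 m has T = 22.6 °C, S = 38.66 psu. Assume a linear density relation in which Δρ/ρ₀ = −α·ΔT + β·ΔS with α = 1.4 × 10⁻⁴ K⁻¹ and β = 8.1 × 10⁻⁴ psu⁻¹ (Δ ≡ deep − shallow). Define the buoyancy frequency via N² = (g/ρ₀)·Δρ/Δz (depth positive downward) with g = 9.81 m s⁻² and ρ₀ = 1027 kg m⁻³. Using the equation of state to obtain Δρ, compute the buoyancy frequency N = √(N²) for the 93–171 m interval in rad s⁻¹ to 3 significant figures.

ΔT = -5.7 K, ΔS = -0.16 psu (deep − shallow).
Δρ/ρ₀ = −αΔT + βΔS = 7.98 × 10⁻⁴ − 1.296 × 10⁻⁴ = 6.684 × 10⁻⁴, so Δρ ≈ 0.6864 kg m⁻³.
N² = (g/ρ₀)·Δρ/Δz = g·(Δρ/ρ₀)/Δz = 9.81 × 6.684 × 10⁻⁴ / 78 = 8.4064 × 10⁻⁵ s⁻².
N = √(8.4064 × 10⁻⁵) = 9.1686 × 10⁻³ rad s⁻¹ ≈ 9.17 × 10⁻³ rad s⁻¹.

9.17 × 10⁻³ rad s⁻¹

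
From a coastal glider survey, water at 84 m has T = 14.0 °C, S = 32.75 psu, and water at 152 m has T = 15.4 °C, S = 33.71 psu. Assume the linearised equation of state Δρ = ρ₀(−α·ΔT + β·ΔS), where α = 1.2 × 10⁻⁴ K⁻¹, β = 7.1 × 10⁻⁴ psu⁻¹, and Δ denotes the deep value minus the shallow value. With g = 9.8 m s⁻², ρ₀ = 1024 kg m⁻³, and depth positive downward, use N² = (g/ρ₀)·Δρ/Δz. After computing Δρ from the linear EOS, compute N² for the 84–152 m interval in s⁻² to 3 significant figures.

ΔT = +1.4 K, ΔS = +0.96 psu (deep − shallow).
Δρ/ρ₀ = −αΔT + βΔS = -1.68 × 10⁻⁴ + 6.816 × 10⁻⁴ = 5.136 × 10⁻⁴, so Δρ ≈ 0.5259 kg m⁻³.
N² = (g/ρ₀)·Δρ/Δz = g·(Δρ/ρ₀)/Δz = 9.8 × 5.136 × 10⁻⁴ / 68 = 7.4019 × 10⁻⁵ s⁻² ≈ 7.40 × 10⁻⁵ s⁻².

7.40 × 10⁻⁵ s⁻²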